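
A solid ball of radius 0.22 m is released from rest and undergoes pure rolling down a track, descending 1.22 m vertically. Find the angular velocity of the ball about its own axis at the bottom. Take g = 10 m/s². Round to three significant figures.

ω ≈ 19.0 rad/s

For this body I = (2/5)MR², i.e. k = I/(MR²) = 0.4.
Since it rolls without slipping, ω = v/R and KE = ½Mv² + ½Iω² = ½(1+k)Mv² = (7/10)Mv².
Energy conservation Mgh = ½(1+k)Mv² gives v = √(2gh/(1+k)) = √(2 × 10 × 1.22 / 1.4) = 4.175 m/s.
The angular speed follows from ω = v/R = 4.175/0.22 ≈ 19.0 rad/s.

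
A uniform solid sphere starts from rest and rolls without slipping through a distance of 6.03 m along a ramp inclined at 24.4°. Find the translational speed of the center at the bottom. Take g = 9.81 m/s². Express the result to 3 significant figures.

v ≈ 5.91 m/s

The moment of inertia is (2/5)MR², giving k ≡ I/(MR²) = 0.4.
Since it rolls without slipping, ω = v/R and KE = ½Mv² + ½Iω² = ½(1+k)Mv² = (7/10)Mv².
The vertical drop is h = L sinθ = 6.03 × sin24.4° = 2.491 m.
Setting Mgh = (7/10)Mv² gives v = √(2gh/(1+k)) = √(2·9.81·2.491/1.4) ≈ 5.91 m/s.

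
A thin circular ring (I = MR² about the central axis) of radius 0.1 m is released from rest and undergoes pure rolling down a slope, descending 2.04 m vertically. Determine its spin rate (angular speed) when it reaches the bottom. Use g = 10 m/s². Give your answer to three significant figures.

For this body I = MR², i.e. k = I/(MR²) = 1.
Since it rolls without slipping, ω = v/R and KE = ½Mv² + ½Iω² = ½(1+k)Mv² = Mv².
Energy conservation Mgh = ½(1+k)Mv² gives v = √(2gh/(1+k)) = √(2 × 10 × 2.04 / 2) = 4.517 m/s.
The angular speed follows from ω = v/R = 4.517/0.1 ≈ 45.2 rad/s.

ω ≈ 45.2 rad/s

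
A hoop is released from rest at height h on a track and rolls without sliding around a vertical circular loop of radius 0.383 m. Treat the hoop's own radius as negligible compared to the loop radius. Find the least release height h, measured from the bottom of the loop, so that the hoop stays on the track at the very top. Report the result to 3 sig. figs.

With I = MR², the ratio k = I/(MR²) is 1.
At the top, contact is just lost when gravity alone supplies the centripetal force: Mg = Mv_top²/r, i.e. v_top² = gr.
With ω = v/R, the kinetic energy at speed v is ½(1+k)Mv² = Mv².
Energy conservation from release (height h) to the top (height 2r): Mgh = Mg(2r) + M·gr.
Thus h_min = 2r + (1+k)r/2 = r(2 + 2/2) = 0.383 × 3 ≈ 1.15 m.

h_min ≈ 1.15 m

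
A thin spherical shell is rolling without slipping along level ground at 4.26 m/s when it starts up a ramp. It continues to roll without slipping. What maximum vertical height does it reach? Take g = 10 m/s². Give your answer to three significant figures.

h ≈ 1.51 m

Here I = (2/3)MR², so the shape factor k = I/(MR²) = 2/3.
The rolling condition ω = v/R makes the rotational term ½I(v/R)² = ½kMv², so KE_total = ½(1+k)Mv² = (5/6)Mv².
All of this converts to potential energy at the highest point: (5/6)Mv₀² = Mgh.
Thus h = (1+k)v₀²/(2g) = 1.667 × 4.26² / (2 × 10) ≈ 1.51 m.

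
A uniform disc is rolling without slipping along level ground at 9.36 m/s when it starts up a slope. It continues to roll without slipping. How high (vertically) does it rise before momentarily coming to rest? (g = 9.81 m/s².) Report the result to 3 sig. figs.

The moment of inertia is (1/2)MR², giving k ≡ I/(MR²) = 0.5.
Rolling without slipping gives ω = v/R, so the total kinetic energy is ½Mv² + ½Iω² = ½(1+k)Mv² = (3/4)Mv².
All of this converts to potential energy at the highest point: (3/4)Mv₀² = Mgh.
Thus h = (1+k)v₀²/(2g) = 1.5 × 9.36² / (2 × 9.81) ≈ 6.70 m.

h ≈ 6.70 m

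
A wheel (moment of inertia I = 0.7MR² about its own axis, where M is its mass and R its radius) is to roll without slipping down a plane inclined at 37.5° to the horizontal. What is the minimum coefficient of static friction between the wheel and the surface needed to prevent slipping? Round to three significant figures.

For this body I = 0.7MR², i.e. k = I/(MR²) = 0.7.
Along the incline Mg sinθ − f = Ma, and torque about the center fR = Iα = kMR²(a/R) gives f = kMa.
These give a = g sinθ/(1+k) and the required friction f = kMg sinθ/(1+k).
The normal force is N = Mg cosθ, so μ_min = f/N = k tanθ/(1+k).
μ_min = 0.7 × tan37.5° / 1.7 ≈ 0.316.

μ_min ≈ 0.316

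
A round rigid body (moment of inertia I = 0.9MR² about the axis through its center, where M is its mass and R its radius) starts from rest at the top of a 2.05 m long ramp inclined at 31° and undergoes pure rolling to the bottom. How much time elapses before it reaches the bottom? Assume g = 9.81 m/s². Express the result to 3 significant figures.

With I = 0.9MR², the ratio k = I/(MR²) is 0.9.
Translational: Mg sinθ − f = Ma. Rotational about the CM: fR = Iα = kMRa, so f = kMa.
Hence a = g sinθ/(1+k) = 9.81×sin31°/1.9 = 2.659 m/s².
With constant a from rest, t = √(2L/a) = √(2·2.05/2.659) ≈ 1.24 s.

t ≈ 1.24 s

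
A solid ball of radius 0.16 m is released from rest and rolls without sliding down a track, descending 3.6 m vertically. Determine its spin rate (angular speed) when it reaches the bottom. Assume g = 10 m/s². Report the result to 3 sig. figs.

The moment of inertia is (2/5)MR², giving k ≡ I/(MR²) = 0.4.
Pure rolling means v = ωR; then KE = ½Mv² + ½I(v/R)² = ½(1+k)Mv² = (7/10)Mv².
Energy conservation Mgh = ½(1+k)Mv² gives v = √(2gh/(1+k)) = √(2 × 10 × 3.6 / 1.4) = 7.171 m/s.
The angular speed follows from ω = v/R = 7.171/0.16 ≈ 44.8 rad/s.

ω ≈ 44.8 rad/s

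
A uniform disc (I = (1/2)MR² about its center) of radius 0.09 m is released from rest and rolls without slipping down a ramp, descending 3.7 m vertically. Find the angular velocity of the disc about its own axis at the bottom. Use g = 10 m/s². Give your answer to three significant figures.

Here I = (1/2)MR², so the shape factor k = I/(MR²) = 0.5.
Rolling without slipping gives ω = v/R, so the total kinetic energy is ½Mv² + ½Iω² = ½(1+k)Mv² = (3/4)Mv².
Energy conservation Mgh = ½(1+k)Mv² gives v = √(2gh/(1+k)) = √(2 × 10 × 3.7 / 1.5) = 7.024 m/s.
The angular speed follows from ω = v/R = 7.024/0.09 ≈ 78.0 rad/s.

ω ≈ 78.0 rad/s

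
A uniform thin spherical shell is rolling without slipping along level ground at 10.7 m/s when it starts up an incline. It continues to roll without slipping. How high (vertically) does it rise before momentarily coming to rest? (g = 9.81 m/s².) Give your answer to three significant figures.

h ≈ 9.73 m

For this body I = (2/3)MR², i.e. k = I/(MR²) = 2/3.
Since it rolls without slipping, ω = v/R and KE = ½Mv² + ½Iω² = ½(1+k)Mv² = (5/6)Mv².
All of this converts to potential energy at the highest point: (5/6)Mv₀² = Mgh.
Thus h = (1+k)v₀²/(2g) = 1.667 × 10.7² / (2 × 9.81) ≈ 9.73 m.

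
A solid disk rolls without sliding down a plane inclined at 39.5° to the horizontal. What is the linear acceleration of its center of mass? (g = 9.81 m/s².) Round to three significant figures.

a ≈ 4.16 m/s²

Here I = (1/2)MR², so the shape factor k = I/(MR²) = 0.5.
Newton's second law down the slope: Mg sinθ − f = Ma. The torque equation fR = Iα (with α = a/R) gives f = kMa.
Eliminating f: Mg sinθ = (1+k)Ma, so a = g sinθ/(1+k) = 9.81 × sin39.5° / 1.5 ≈ 4.16 m/s².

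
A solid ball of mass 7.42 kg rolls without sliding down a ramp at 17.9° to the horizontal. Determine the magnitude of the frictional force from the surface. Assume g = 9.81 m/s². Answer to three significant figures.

Here I = (2/5)MR², so the shape factor k = I/(MR²) = 0.4.
Translational: Mg sinθ − f = Ma. Rotational about the CM: fR = Iα = kMRa, so f = kMa.
Combining, a = g sinθ/(1+k) and f = kMa = kMg sinθ/(1+k).
f = 0.4 × 7.42 × 9.81 × sin17.9° / 1.4 ≈ 6.39 N.

f ≈ 6.39 N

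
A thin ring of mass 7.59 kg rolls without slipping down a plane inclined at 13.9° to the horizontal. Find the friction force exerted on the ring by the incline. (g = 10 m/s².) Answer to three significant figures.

For this body I = MR², i.e. k = I/(MR²) = 1.
Translational: Mg sinθ − f = Ma. Rotational about the CM: fR = Iα = kMRa, so f = kMa.
Combining, a = g sinθ/(1+k) and f = kMa = kMg sinθ/(1+k).
f = 1 × 7.59 × 10 × sin13.9° / 2 ≈ 9.12 N.

f ≈ 9.12 N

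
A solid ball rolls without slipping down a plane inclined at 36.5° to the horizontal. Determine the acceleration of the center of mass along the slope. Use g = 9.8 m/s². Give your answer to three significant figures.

The moment of inertia is (2/5)MR², giving k ≡ I/(MR²) = 0.4.
Newton's second law down the slope: Mg sinθ − f = Ma. The torque equation fR = Iα (with α = a/R) gives f = kMa.
Eliminating f: Mg sinθ = (1+k)Ma, so a = g sinθ/(1+k) = 9.8 × sin36.5° / 1.4 ≈ 4.16 m/s².

a ≈ 4.16 m/s²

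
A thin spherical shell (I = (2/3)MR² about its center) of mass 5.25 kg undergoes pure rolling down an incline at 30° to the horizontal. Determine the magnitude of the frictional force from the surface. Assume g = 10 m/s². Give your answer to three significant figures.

For this body I = (2/3)MR², i.e. k = I/(MR²) = 2/3.
Newton's second law down the slope: Mg sinθ − f = Ma. The torque equation fR = Iα (with α = a/R) gives f = kMa.
Combining, a = g sinθ/(1+k) and f = kMa = kMg sinθ/(1+k).
f = (2/3) × 5.25 × 10 × sin30° / 1.667 ≈ 10.5 N.

f ≈ 10.5 N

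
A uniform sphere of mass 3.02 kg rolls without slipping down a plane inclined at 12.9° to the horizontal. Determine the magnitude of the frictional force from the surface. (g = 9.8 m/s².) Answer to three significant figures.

f ≈ 1.89 N

For this body I = (2/5)MR², i.e. k = I/(MR²) = 0.4.
Along the incline Mg sinθ − f = Ma, and torque about the center fR = Iα = kMR²(a/R) gives f = kMa.
Combining, a = g sinθ/(1+k) and f = kMa = kMg sinθ/(1+k).
f = 0.4 × 3.02 × 9.8 × sin12.9° / 1.4 ≈ 1.89 N.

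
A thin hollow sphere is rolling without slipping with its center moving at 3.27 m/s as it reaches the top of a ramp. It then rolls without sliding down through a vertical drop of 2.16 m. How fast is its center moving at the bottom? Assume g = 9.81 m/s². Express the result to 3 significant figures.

Here I = (2/3)MR², so the shape factor k = I/(MR²) = 2/3.
Pure rolling means v = ωR; then KE = ½Mv² + ½I(v/R)² = ½(1+k)Mv² = (5/6)Mv².
Conserving energy between top and bottom: (5/6)Mv² = (5/6)Mv₀² + Mgh, hence v² = v₀² + 2gh/(1+k).
v = √(3.27² + 2×9.81×2.16/1.667) = √36.12 ≈ 6.01 m/s.

v ≈ 6.01 m/s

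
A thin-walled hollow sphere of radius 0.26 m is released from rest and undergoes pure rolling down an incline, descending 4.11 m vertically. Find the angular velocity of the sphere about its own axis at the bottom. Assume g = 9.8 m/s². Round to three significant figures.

ω ≈ 26.7 rad/s

For this body I = (2/3)MR², i.e. k = I/(MR²) = 2/3.
Since it rolls without slipping, ω = v/R and KE = ½Mv² + ½Iω² = ½(1+k)Mv² = (5/6)Mv².
Energy conservation Mgh = ½(1+k)Mv² gives v = √(2gh/(1+k)) = √(2 × 9.8 × 4.11 / 1.667) = 6.952 m/s.
Then ω = v/R = 6.952 / 0.26 ≈ 26.7 rad/s.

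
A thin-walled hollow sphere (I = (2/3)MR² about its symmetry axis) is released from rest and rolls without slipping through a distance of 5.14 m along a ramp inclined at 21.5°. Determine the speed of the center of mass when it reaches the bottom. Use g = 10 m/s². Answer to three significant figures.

v ≈ 4.75 m/s

Here I = (2/3)MR², so the shape factor k = I/(MR²) = 2/3.
The rolling condition ω = v/R makes the rotational term ½I(v/R)² = ½kMv², so KE_total = ½(1+k)Mv² = (5/6)Mv².
The vertical drop is h = L sinθ = 5.14 × sin21.5° = 1.884 m.
Setting Mgh = (5/6)Mv² gives v = √(2gh/(1+k)) = √(2·10·1.884/1.667) ≈ 4.75 m/s.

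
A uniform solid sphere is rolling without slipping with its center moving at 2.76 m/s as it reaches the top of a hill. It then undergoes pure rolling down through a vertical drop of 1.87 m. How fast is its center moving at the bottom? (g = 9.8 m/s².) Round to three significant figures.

v ≈ 5.81 m/s

For this body I = (2/5)MR², i.e. k = I/(MR²) = 0.4.
Rolling without slipping gives ω = v/R, so the total kinetic energy is ½Mv² + ½Iω² = ½(1+k)Mv² = (7/10)Mv².
Conserving energy between top and bottom: (7/10)Mv² = (7/10)Mv₀² + Mgh, hence v² = v₀² + 2gh/(1+k).
v = √(2.76² + 2×9.8×1.87/1.4) = √33.8 ≈ 5.81 m/s.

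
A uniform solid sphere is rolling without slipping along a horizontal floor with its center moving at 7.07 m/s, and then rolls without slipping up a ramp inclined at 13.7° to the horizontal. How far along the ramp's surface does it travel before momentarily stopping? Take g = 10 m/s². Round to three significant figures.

Here I = (2/5)MR², so the shape factor k = I/(MR²) = 0.4.
Rolling without slipping gives ω = v/R, so the total kinetic energy is ½Mv² + ½Iω² = ½(1+k)Mv² = (7/10)Mv².
Setting this equal to Mgh gives the vertical rise h = (1+k)v₀²/(2g) = 1.4×7.07²/(2×10) = 3.499 m.
Along the incline, d = h/sinθ = 3.499/sin13.7° ≈ 14.8 m.

d ≈ 14.8 m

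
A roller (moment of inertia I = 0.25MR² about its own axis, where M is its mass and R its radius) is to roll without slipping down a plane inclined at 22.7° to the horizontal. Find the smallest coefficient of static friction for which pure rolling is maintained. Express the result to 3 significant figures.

Here I = 0.25MR², so the shape factor k = I/(MR²) = 0.25.
Newton's second law down the slope: Mg sinθ − f = Ma. The torque equation fR = Iα (with α = a/R) gives f = kMa.
These give a = g sinθ/(1+k) and the required friction f = kMg sinθ/(1+k).
With N = Mg cosθ, the no-slip condition f ≤ μN gives μ_min = f/N = k tanθ/(1+k).
μ_min = 0.25 × tan22.7° / 1.25 ≈ 0.0837.

μ_min ≈ 0.0837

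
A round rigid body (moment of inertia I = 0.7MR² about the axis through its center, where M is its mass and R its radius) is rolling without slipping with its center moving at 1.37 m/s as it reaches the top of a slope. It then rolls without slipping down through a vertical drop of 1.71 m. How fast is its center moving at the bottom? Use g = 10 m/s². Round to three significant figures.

v ≈ 4.69 m/s

The moment of inertia is 0.7MR², giving k ≡ I/(MR²) = 0.7.
Rolling without slipping gives ω = v/R, so the total kinetic energy is ½Mv² + ½Iω² = ½(1+k)Mv² = (17/20)Mv².
Conserving energy between top and bottom: (17/20)Mv² = (17/20)Mv₀² + Mgh, hence v² = v₀² + 2gh/(1+k).
v = √(1.37² + 2×10×1.71/1.7) = √21.99 ≈ 4.69 m/s.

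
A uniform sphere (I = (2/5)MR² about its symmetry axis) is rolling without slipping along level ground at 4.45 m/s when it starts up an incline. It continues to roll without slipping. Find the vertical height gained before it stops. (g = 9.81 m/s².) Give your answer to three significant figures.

h ≈ 1.41 m

With I = (2/5)MR², the ratio k = I/(MR²) is 0.4.
Since it rolls without slipping, ω = v/R and KE = ½Mv² + ½Iω² = ½(1+k)Mv² = (7/10)Mv².
At the top the kinetic energy is zero, so (7/10)Mv₀² = Mgh.
Thus h = (1+k)v₀²/(2g) = 1.4 × 4.45² / (2 × 9.81) ≈ 1.41 m.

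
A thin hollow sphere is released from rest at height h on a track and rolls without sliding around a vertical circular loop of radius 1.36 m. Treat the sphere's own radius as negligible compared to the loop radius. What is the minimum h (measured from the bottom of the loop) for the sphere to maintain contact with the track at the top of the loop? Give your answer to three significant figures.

With I = (2/3)MR², the ratio k = I/(MR²) is 2/3.
At the top, contact is just lost when gravity alone supplies the centripetal force: Mg = Mv_top²/r, i.e. v_top² = gr.
With ω = v/R, the kinetic energy at speed v is ½(1+k)Mv² = (5/6)Mv².
Energy conservation from release (height h) to the top (height 2r): Mgh = Mg(2r) + (5/6)M·gr.
Thus h_min = 2r + (1+k)r/2 = r(2 + 1.667/2) = 1.36 × 2.833 ≈ 3.85 m.

h_min ≈ 3.85 m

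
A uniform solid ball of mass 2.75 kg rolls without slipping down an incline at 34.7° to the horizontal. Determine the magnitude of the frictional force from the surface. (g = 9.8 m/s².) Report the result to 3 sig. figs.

The moment of inertia is (2/5)MR², giving k ≡ I/(MR²) = 0.4.
Translational: Mg sinθ − f = Ma. Rotational about the CM: fR = Iα = kMRa, so f = kMa.
Combining, a = g sinθ/(1+k) and f = kMa = kMg sinθ/(1+k).
f = 0.4 × 2.75 × 9.8 × sin34.7° / 1.4 ≈ 4.38 N.

f ≈ 4.38 N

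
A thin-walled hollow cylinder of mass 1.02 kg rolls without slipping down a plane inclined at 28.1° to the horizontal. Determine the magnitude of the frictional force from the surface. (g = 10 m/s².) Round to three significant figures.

f ≈ 2.40 N

Here I = MR², so the shape factor k = I/(MR²) = 1.
Along the incline Mg sinθ − f = Ma, and torque about the center fR = Iα = kMR²(a/R) gives f = kMa.
Combining, a = g sinθ/(1+k) and f = kMa = kMg sinθ/(1+k).
f = 1 × 1.02 × 10 × sin28.1° / 2 ≈ 2.40 N.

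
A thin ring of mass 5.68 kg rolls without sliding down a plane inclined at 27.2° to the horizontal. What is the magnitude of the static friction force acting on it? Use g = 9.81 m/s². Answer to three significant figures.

f ≈ 12.7 N

With I = MR², the ratio k = I/(MR²) is 1.
Along the incline Mg sinθ − f = Ma, and torque about the center fR = Iα = kMR²(a/R) gives f = kMa.
Combining, a = g sinθ/(1+k) and f = kMa = kMg sinθ/(1+k).
f = 1 × 5.68 × 9.81 × sin27.2° / 2 ≈ 12.7 N.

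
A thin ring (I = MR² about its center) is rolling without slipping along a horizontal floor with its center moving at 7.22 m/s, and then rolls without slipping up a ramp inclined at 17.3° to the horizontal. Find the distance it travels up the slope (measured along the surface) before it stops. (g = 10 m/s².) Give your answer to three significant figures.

d ≈ 17.5 m

For this body I = MR², i.e. k = I/(MR²) = 1.
The rolling condition ω = v/R makes the rotational term ½I(v/R)² = ½kMv², so KE_total = ½(1+k)Mv² = Mv².
Setting this equal to Mgh gives the vertical rise h = (1+k)v₀²/(2g) = 2×7.22²/(2×10) = 5.213 m.
The distance along the slope is d = h/sinθ = 5.213/sin17.3° ≈ 17.5 m.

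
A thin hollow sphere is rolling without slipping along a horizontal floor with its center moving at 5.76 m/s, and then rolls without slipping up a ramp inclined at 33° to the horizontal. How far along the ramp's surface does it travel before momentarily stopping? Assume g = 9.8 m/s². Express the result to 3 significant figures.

Here I = (2/3)MR², so the shape factor k = I/(MR²) = 2/3.
The rolling condition ω = v/R makes the rotational term ½I(v/R)² = ½kMv², so KE_total = ½(1+k)Mv² = (5/6)Mv².
Setting this equal to Mgh gives the vertical rise h = (1+k)v₀²/(2g) = 1.667×5.76²/(2×9.8) = 2.821 m.
Along the incline, d = h/sinθ = 2.821/sin33° ≈ 5.18 m.

d ≈ 5.18 m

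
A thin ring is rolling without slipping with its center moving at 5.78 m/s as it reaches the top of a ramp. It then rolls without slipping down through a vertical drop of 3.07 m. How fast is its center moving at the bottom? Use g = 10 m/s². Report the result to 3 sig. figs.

The moment of inertia is MR², giving k ≡ I/(MR²) = 1.
Pure rolling means v = ωR; then KE = ½Mv² + ½I(v/R)² = ½(1+k)Mv² = Mv².
Energy conservation: Mv₀² + Mgh = Mv², so v² = v₀² + 2gh/(1+k).
v = √(5.78² + 2×10×3.07/2) = √64.11 ≈ 8.01 m/s.

v ≈ 8.01 m/s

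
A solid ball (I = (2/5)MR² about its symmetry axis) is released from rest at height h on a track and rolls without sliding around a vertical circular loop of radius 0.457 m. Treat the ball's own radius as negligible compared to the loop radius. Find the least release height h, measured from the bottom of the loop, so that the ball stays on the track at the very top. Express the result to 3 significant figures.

Here I = (2/5)MR², so the shape factor k = I/(MR²) = 0.4.
At the top of the loop, the minimum-contact condition is Mg = Mv_top²/r, so v_top² = gr.
With ω = v/R, the kinetic energy at speed v is ½(1+k)Mv² = (7/10)Mv².
Energy conservation from release (height h) to the top (height 2r): Mgh = Mg(2r) + (7/10)M·gr.
Thus h_min = 2r + (1+k)r/2 = r(2 + 1.4/2) = 0.457 × 2.7 ≈ 1.23 m.

h_min ≈ 1.23 m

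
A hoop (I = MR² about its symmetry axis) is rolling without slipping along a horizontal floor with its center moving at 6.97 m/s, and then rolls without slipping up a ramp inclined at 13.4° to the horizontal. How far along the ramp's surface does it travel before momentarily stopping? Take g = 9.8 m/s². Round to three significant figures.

d ≈ 21.4 m

For this body I = MR², i.e. k = I/(MR²) = 1.
Since it rolls without slipping, ω = v/R and KE = ½Mv² + ½Iω² = ½(1+k)Mv² = Mv².
Setting this equal to Mgh gives the vertical rise h = (1+k)v₀²/(2g) = 2×6.97²/(2×9.8) = 4.957 m.
The distance along the slope is d = h/sinθ = 4.957/sin13.4° ≈ 21.4 m.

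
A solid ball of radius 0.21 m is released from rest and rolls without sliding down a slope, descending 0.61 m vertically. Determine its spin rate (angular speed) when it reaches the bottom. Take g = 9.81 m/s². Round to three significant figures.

ω ≈ 13.9 rad/s

With I = (2/5)MR², the ratio k = I/(MR²) is 0.4.
Rolling without slipping gives ω = v/R, so the total kinetic energy is ½Mv² + ½Iω² = ½(1+k)Mv² = (7/10)Mv².
Energy conservation Mgh = ½(1+k)Mv² gives v = √(2gh/(1+k)) = √(2 × 9.81 × 0.61 / 1.4) = 2.924 m/s.
Then ω = v/R = 2.924 / 0.21 ≈ 13.9 rad/s.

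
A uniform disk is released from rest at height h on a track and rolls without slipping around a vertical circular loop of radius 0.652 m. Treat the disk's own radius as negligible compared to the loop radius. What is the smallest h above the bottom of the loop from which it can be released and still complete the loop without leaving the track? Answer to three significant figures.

h_min ≈ 1.79 m

For this body I = (1/2)MR², i.e. k = I/(MR²) = 0.5.
At the top of the loop, the minimum-contact condition is Mg = Mv_top²/r, so v_top² = gr.
With ω = v/R, the kinetic energy at speed v is ½(1+k)Mv² = (3/4)Mv².
Energy conservation from release (height h) to the top (height 2r): Mgh = Mg(2r) + (3/4)M·gr.
Thus h_min = 2r + (1+k)r/2 = r(2 + 1.5/2) = 0.652 × 2.75 ≈ 1.79 m.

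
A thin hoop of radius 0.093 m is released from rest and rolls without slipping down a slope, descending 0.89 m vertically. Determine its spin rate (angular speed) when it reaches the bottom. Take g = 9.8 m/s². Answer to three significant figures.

ω ≈ 31.8 rad/s

The moment of inertia is MR², giving k ≡ I/(MR²) = 1.
Pure rolling means v = ωR; then KE = ½Mv² + ½I(v/R)² = ½(1+k)Mv² = Mv².
Energy conservation Mgh = ½(1+k)Mv² gives v = √(2gh/(1+k)) = √(2 × 9.8 × 0.89 / 2) = 2.953 m/s.
The angular speed follows from ω = v/R = 2.953/0.093 ≈ 31.8 rad/s.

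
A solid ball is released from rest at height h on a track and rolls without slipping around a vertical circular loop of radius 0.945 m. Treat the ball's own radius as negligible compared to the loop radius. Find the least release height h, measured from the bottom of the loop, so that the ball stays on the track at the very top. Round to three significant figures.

The moment of inertia is (2/5)MR², giving k ≡ I/(MR²) = 0.4.
At the top, contact is just lost when gravity alone supplies the centripetal force: Mg = Mv_top²/r, i.e. v_top² = gr.
With ω = v/R, the kinetic energy at speed v is ½(1+k)Mv² = (7/10)Mv².
Energy conservation from release (height h) to the top (height 2r): Mgh = Mg(2r) + (7/10)M·gr.
Thus h_min = 2r + (1+k)r/2 = r(2 + 1.4/2) = 0.945 × 2.7 ≈ 2.55 m.

h_min ≈ 2.55 m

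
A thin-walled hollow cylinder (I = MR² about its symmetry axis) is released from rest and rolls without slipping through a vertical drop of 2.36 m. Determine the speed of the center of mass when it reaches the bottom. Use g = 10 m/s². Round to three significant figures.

v ≈ 4.86 m/s

With I = MR², the ratio k = I/(MR²) is 1.
The rolling condition ω = v/R makes the rotational term ½I(v/R)² = ½kMv², so KE_total = ½(1+k)Mv² = Mv².
Energy conservation: Mgh = Mv², so v = √(2gh/(1+k)) = √(2 × 10 × 2.36 / 2) ≈ 4.86 m/s.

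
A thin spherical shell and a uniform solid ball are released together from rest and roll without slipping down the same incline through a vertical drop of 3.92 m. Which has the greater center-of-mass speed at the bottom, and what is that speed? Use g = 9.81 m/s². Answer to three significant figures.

For rolling without slipping, Mgh = ½(1+k)Mv² where k = I/(MR²), so v = √(2gh/(1+k)).
Thin spherical shell: k = 2/3, giving v = √(2×9.81×3.92/1.667) = 6.793 m/s.
Uniform solid ball: k = 0.4, giving v = √(2×9.81×3.92/1.4) = 7.412 m/s.
The smaller k wins: the uniform solid ball, at ≈ 7.41 m/s.

the uniform solid ball, at v ≈ 7.41 m/s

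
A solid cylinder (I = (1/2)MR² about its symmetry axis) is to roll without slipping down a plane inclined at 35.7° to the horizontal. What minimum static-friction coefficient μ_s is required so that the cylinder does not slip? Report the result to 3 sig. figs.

The moment of inertia is (1/2)MR², giving k ≡ I/(MR²) = 0.5.
Translational: Mg sinθ − f = Ma. Rotational about the CM: fR = Iα = kMRa, so f = kMa.
These give a = g sinθ/(1+k) and the required friction f = kMg sinθ/(1+k).
With N = Mg cosθ, the no-slip condition f ≤ μN gives μ_min = f/N = k tanθ/(1+k).
μ_min = 0.5 × tan35.7° / 1.5 ≈ 0.240.

μ_min ≈ 0.240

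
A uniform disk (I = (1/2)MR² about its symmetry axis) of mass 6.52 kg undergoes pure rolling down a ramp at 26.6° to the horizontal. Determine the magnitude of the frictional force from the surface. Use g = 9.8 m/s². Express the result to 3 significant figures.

The moment of inertia is (1/2)MR², giving k ≡ I/(MR²) = 0.5.
Translational: Mg sinθ − f = Ma. Rotational about the CM: fR = Iα = kMRa, so f = kMa.
Combining, a = g sinθ/(1+k) and f = kMa = kMg sinθ/(1+k).
f = 0.5 × 6.52 × 9.8 × sin26.6° / 1.5 ≈ 9.54 N.

f ≈ 9.54 N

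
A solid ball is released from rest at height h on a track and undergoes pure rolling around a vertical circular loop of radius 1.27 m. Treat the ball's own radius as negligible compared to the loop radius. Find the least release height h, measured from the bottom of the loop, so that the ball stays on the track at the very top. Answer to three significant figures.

With I = (2/5)MR², the ratio k = I/(MR²) is 0.4.
At the top, contact is just lost when gravity alone supplies the centripetal force: Mg = Mv_top²/r, i.e. v_top² = gr.
With ω = v/R, the kinetic energy at speed v is ½(1+k)Mv² = (7/10)Mv².
Energy conservation from release (height h) to the top (height 2r): Mgh = Mg(2r) + (7/10)M·gr.
Thus h_min = 2r + (1+k)r/2 = r(2 + 1.4/2) = 1.27 × 2.7 ≈ 3.43 m.

h_min ≈ 3.43 m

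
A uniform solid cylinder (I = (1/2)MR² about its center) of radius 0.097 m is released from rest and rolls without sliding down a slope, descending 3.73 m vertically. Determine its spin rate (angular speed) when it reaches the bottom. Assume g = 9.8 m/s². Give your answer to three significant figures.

ω ≈ 72.0 rad/s

Here I = (1/2)MR², so the shape factor k = I/(MR²) = 0.5.
Since it rolls without slipping, ω = v/R and KE = ½Mv² + ½Iω² = ½(1+k)Mv² = (3/4)Mv².
Energy conservation Mgh = ½(1+k)Mv² gives v = √(2gh/(1+k)) = √(2 × 9.8 × 3.73 / 1.5) = 6.981 m/s.
Then ω = v/R = 6.981 / 0.097 ≈ 72.0 rad/s.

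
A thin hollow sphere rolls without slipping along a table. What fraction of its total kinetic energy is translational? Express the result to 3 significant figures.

fraction ≈ 0.600

For this body I = (2/3)MR², i.e. k = I/(MR²) = 2/3.
Since ω = v/R, the translational part is ½Mv² and the rotational part is ½I(v/R)² = ½kMv²; the total is ½(1+k)Mv².
The translational fraction is therefore 1/(1+k) = 1/1.667 ≈ 0.600.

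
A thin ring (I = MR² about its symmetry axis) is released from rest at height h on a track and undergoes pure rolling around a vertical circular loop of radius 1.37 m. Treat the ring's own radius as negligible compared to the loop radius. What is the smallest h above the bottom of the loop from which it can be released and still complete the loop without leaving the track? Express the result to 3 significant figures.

h_min ≈ 4.11 m

For this body I = MR², i.e. k = I/(MR²) = 1.
At the top of the loop, the minimum-contact condition is Mg = Mv_top²/r, so v_top² = gr.
With ω = v/R, the kinetic energy at speed v is ½(1+k)Mv² = Mv².
Energy conservation from release (height h) to the top (height 2r): Mgh = Mg(2r) + M·gr.
Thus h_min = 2r + (1+k)r/2 = r(2 + 2/2) = 1.37 × 3 ≈ 4.11 m.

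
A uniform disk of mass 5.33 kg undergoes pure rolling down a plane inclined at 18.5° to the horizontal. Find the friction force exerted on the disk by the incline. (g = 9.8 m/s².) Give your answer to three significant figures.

For this body I = (1/2)MR², i.e. k = I/(MR²) = 0.5.
Newton's second law down the slope: Mg sinθ − f = Ma. The torque equation fR = Iα (with α = a/R) gives f = kMa.
Combining, a = g sinθ/(1+k) and f = kMa = kMg sinθ/(1+k).
f = 0.5 × 5.33 × 9.8 × sin18.5° / 1.5 ≈ 5.52 N.

f ≈ 5.52 N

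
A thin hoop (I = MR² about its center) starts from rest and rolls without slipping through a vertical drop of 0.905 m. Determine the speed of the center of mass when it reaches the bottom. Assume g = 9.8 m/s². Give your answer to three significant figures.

v ≈ 2.98 m/s

With I = MR², the ratio k = I/(MR²) is 1.
Rolling without slipping gives ω = v/R, so the total kinetic energy is ½Mv² + ½Iω² = ½(1+k)Mv² = Mv².
Setting Mgh = Mv² gives v = √(2gh/(1+k)) = √(2·9.8·0.905/2) ≈ 2.98 m/s.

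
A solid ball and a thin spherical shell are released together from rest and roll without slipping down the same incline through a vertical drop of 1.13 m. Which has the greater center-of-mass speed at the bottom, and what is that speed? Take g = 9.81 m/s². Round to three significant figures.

For rolling without slipping, Mgh = ½(1+k)Mv² where k = I/(MR²), so v = √(2gh/(1+k)).
Solid ball: k = 0.4, giving v = √(2×9.81×1.13/1.4) = 3.979 m/s.
Thin spherical shell: k = 2/3, giving v = √(2×9.81×1.13/1.667) = 3.647 m/s.
The smaller k wins: the solid ball, at ≈ 3.98 m/s.

the solid ball, at v ≈ 3.98 m/s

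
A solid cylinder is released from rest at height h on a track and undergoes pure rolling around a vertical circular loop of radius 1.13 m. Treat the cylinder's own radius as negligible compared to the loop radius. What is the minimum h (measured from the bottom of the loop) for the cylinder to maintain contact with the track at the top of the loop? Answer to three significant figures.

h_min ≈ 3.11 m

With I = (1/2)MR², the ratio k = I/(MR²) is 0.5.
At the top of the loop, the minimum-contact condition is Mg = Mv_top²/r, so v_top² = gr.
With ω = v/R, the kinetic energy at speed v is ½(1+k)Mv² = (3/4)Mv².
Energy conservation from release (height h) to the top (height 2r): Mgh = Mg(2r) + (3/4)M·gr.
Thus h_min = 2r + (1+k)r/2 = r(2 + 1.5/2) = 1.13 × 2.75 ≈ 3.11 m.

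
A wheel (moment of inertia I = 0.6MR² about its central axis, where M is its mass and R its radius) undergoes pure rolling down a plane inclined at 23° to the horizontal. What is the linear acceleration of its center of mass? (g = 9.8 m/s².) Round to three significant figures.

a ≈ 2.39 m/s²

The moment of inertia is 0.6MR², giving k ≡ I/(MR²) = 0.6.
Translational: Mg sinθ − f = Ma. Rotational about the CM: fR = Iα = kMRa, so f = kMa.
Eliminating f: Mg sinθ = (1+k)Ma, so a = g sinθ/(1+k) = 9.8 × sin23° / 1.6 ≈ 2.39 m/s².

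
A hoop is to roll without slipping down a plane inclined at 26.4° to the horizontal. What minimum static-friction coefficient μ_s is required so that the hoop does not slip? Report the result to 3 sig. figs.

μ_min ≈ 0.248

With I = MR², the ratio k = I/(MR²) is 1.
Newton's second law down the slope: Mg sinθ − f = Ma. The torque equation fR = Iα (with α = a/R) gives f = kMa.
These give a = g sinθ/(1+k) and the required friction f = kMg sinθ/(1+k).
With N = Mg cosθ, the no-slip condition f ≤ μN gives μ_min = f/N = k tanθ/(1+k).
μ_min = 1 × tan26.4° / 2 ≈ 0.248.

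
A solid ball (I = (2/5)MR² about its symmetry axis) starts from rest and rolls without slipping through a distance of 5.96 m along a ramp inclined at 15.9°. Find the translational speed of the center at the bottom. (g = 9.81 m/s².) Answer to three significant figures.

v ≈ 4.78 m/s

With I = (2/5)MR², the ratio k = I/(MR²) is 0.4.
Pure rolling means v = ωR; then KE = ½Mv² + ½I(v/R)² = ½(1+k)Mv² = (7/10)Mv².
The vertical drop is h = L sinθ = 5.96 × sin15.9° = 1.633 m.
Energy conservation: Mgh = (7/10)Mv², so v = √(2gh/(1+k)) = √(2 × 9.81 × 1.633 / 1.4) ≈ 4.78 m/s.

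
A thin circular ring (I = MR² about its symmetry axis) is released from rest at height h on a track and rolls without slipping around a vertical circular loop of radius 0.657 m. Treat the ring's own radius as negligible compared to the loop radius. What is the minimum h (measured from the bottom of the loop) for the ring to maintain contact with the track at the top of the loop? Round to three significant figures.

h_min ≈ 1.97 m

With I = MR², the ratio k = I/(MR²) is 1.
At the top, contact is just lost when gravity alone supplies the centripetal force: Mg = Mv_top²/r, i.e. v_top² = gr.
With ω = v/R, the kinetic energy at speed v is ½(1+k)Mv² = Mv².
Energy conservation from release (height h) to the top (height 2r): Mgh = Mg(2r) + M·gr.
Thus h_min = 2r + (1+k)r/2 = r(2 + 2/2) = 0.657 × 3 ≈ 1.97 m.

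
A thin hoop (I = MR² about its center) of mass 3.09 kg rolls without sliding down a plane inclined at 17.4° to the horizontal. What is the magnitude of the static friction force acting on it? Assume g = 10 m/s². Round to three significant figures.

f ≈ 4.62 N

The moment of inertia is MR², giving k ≡ I/(MR²) = 1.
Along the incline Mg sinθ − f = Ma, and torque about the center fR = Iα = kMR²(a/R) gives f = kMa.
Combining, a = g sinθ/(1+k) and f = kMa = kMg sinθ/(1+k).
f = 1 × 3.09 × 10 × sin17.4° / 2 ≈ 4.62 N.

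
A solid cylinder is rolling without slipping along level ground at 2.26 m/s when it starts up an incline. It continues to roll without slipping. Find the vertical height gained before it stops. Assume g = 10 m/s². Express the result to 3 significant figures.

Here I = (1/2)MR², so the shape factor k = I/(MR²) = 0.5.
Rolling without slipping gives ω = v/R, so the total kinetic energy is ½Mv² + ½Iω² = ½(1+k)Mv² = (3/4)Mv².
All of this converts to potential energy at the highest point: (3/4)Mv₀² = Mgh.
Thus h = (1+k)v₀²/(2g) = 1.5 × 2.26² / (2 × 10) ≈ 0.383 m.

h ≈ 0.383 m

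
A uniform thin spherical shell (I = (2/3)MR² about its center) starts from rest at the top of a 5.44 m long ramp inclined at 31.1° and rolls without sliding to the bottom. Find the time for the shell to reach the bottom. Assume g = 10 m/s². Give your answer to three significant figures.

For this body I = (2/3)MR², i.e. k = I/(MR²) = 2/3.
Newton's second law down the slope: Mg sinθ − f = Ma. The torque equation fR = Iα (with α = a/R) gives f = kMa.
Hence a = g sinθ/(1+k) = 10×sin31.1°/1.667 = 3.099 m/s².
With constant a from rest, t = √(2L/a) = √(2·5.44/3.099) ≈ 1.87 s.

t ≈ 1.87 s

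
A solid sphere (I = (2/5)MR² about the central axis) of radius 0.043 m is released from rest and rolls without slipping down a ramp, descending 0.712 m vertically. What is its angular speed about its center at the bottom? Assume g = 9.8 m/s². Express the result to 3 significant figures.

ω ≈ 73.4 rad/s

The moment of inertia is (2/5)MR², giving k ≡ I/(MR²) = 0.4.
Rolling without slipping gives ω = v/R, so the total kinetic energy is ½Mv² + ½Iω² = ½(1+k)Mv² = (7/10)Mv².
Energy conservation Mgh = ½(1+k)Mv² gives v = √(2gh/(1+k)) = √(2 × 9.8 × 0.712 / 1.4) = 3.157 m/s.
The angular speed follows from ω = v/R = 3.157/0.043 ≈ 73.4 rad/s.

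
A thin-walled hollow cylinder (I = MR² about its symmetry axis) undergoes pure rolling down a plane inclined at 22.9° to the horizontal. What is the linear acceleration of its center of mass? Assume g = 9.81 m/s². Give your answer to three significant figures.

The moment of inertia is MR², giving k ≡ I/(MR²) = 1.
Along the incline Mg sinθ − f = Ma, and torque about the center fR = Iα = kMR²(a/R) gives f = kMa.
Eliminating f: Mg sinθ = (1+k)Ma, so a = g sinθ/(1+k) = 9.81 × sin22.9° / 2 ≈ 1.91 m/s².

a ≈ 1.91 m/s²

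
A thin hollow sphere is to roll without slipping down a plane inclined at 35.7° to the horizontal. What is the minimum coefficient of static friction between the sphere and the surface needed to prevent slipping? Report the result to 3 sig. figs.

Here I = (2/3)MR², so the shape factor k = I/(MR²) = 2/3.
Newton's second law down the slope: Mg sinθ − f = Ma. The torque equation fR = Iα (with α = a/R) gives f = kMa.
These give a = g sinθ/(1+k) and the required friction f = kMg sinθ/(1+k).
The normal force is N = Mg cosθ, so μ_min = f/N = k tanθ/(1+k).
μ_min = (2/3) × tan35.7° / 1.667 ≈ 0.287.

μ_min ≈ 0.287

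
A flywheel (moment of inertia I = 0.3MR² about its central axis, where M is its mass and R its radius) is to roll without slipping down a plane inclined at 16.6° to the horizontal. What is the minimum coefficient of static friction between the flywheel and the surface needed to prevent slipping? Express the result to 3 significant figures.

With I = 0.3MR², the ratio k = I/(MR²) is 0.3.
Newton's second law down the slope: Mg sinθ − f = Ma. The torque equation fR = Iα (with α = a/R) gives f = kMa.
These give a = g sinθ/(1+k) and the required friction f = kMg sinθ/(1+k).
With N = Mg cosθ, the no-slip condition f ≤ μN gives μ_min = f/N = k tanθ/(1+k).
μ_min = 0.3 × tan16.6° / 1.3 ≈ 0.0688.

μ_min ≈ 0.0688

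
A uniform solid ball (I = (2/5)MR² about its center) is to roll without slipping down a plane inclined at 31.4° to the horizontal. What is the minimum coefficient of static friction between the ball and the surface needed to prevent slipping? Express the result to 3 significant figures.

The moment of inertia is (2/5)MR², giving k ≡ I/(MR²) = 0.4.
Newton's second law down the slope: Mg sinθ − f = Ma. The torque equation fR = Iα (with α = a/R) gives f = kMa.
These give a = g sinθ/(1+k) and the required friction f = kMg sinθ/(1+k).
The normal force is N = Mg cosθ, so μ_min = f/N = k tanθ/(1+k).
μ_min = 0.4 × tan31.4° / 1.4 ≈ 0.174.

μ_min ≈ 0.174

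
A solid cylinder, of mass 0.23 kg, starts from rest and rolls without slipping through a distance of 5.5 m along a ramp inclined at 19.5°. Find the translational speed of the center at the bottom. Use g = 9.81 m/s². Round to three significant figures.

v ≈ 4.90 m/s

For this body I = (1/2)MR², i.e. k = I/(MR²) = 0.5.
Since it rolls without slipping, ω = v/R and KE = ½Mv² + ½Iω² = ½(1+k)Mv² = (3/4)Mv².
The vertical drop is h = L sinθ = 5.5 × sin19.5° = 1.836 m.
Setting Mgh = (3/4)Mv² gives v = √(2gh/(1+k)) = √(2·9.81·1.836/1.5) ≈ 4.90 m/s.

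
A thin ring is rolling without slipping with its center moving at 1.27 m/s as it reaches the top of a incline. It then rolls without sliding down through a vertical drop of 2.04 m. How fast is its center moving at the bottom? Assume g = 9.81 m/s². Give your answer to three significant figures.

v ≈ 4.65 m/s

The moment of inertia is MR², giving k ≡ I/(MR²) = 1.
The rolling condition ω = v/R makes the rotational term ½I(v/R)² = ½kMv², so KE_total = ½(1+k)Mv² = Mv².
Energy conservation: Mv₀² + Mgh = Mv², so v² = v₀² + 2gh/(1+k).
v = √(1.27² + 2×9.81×2.04/2) = √21.63 ≈ 4.65 m/s.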